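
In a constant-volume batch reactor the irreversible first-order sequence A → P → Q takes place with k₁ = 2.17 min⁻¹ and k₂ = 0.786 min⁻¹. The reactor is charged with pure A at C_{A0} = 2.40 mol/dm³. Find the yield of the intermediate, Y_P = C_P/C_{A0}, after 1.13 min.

Solving the coupled first-order balances gives C_P(t) = [k₁/(k₂−k₁)]·C_{A0}·(e^(−k₁t) − e^(−k₂t)).
e^(−k₁t) = e^(−2.17×1.13) = e^(−2.452) = 0.08611; e^(−k₂t) = e^(−0.8882) = 0.4114.
C_P = 2.17×2.40/(0.786−2.17) × (0.08611−0.4114) = (-3.763)×(-0.3253) = 1.224 mol/dm³.
Y_P = C_P/C_{A0} = 1.224/2.40 = 0.510.

0.510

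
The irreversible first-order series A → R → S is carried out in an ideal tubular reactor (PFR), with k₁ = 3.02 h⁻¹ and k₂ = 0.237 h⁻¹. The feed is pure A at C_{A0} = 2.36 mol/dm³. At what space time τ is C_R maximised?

Setting dC_R/dτ = 0 gives τ_opt = ln(k₂/k₁)/(k₂−k₁).
= ln(0.237/3.02)/(0.237−3.02) = ln(0.07848)/-2.783 = -2.545/-2.783 = 0.914 h.

0.914 h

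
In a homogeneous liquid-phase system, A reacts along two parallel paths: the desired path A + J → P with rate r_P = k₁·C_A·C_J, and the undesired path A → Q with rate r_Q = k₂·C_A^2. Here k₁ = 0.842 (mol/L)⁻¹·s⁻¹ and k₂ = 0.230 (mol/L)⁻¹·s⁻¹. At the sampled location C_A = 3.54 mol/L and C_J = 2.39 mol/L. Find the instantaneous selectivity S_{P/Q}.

2.47

S_{P/Q} = r_P/r_Q = (k₁·C_A·C_J)/(k₂·C_A^2) = (k₁/k₂)·C_A⁻¹·C_J.
= (0.842×3.540×2.390) / (0.230×3.540^2) = 7.124/2.882 = 2.47.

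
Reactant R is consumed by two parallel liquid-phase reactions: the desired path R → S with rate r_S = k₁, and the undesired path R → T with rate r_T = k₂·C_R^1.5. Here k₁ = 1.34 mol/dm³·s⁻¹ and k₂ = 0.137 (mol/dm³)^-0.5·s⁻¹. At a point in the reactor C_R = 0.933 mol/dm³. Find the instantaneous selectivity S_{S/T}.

S_{S/T} = r_S/r_T = (k₁)/(k₂·C_R^1.5) = (k₁/k₂)·C_R^-1.5.
= (1.34) / (0.137×0.9330^1.5) = 1.340/0.1235 = 10.9.

10.9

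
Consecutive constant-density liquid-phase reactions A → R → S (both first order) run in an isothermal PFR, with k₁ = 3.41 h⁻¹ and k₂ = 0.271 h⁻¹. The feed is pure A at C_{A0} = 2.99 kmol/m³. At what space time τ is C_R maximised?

0.807 h

The intermediate peaks when r₁ = r₂, i.e. k₁e^(−k₁τ) = k₂e^(−k₂τ), giving τ_opt = ln(k₂/k₁)/(k₂−k₁).
= ln(0.271/3.41)/(0.271−3.41) = ln(0.07947)/-3.139 = -2.532/-3.139 = 0.807 h.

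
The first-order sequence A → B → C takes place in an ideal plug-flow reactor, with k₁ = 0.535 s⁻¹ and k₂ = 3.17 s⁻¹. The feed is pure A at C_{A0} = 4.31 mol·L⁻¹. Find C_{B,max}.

0.507 mol·L⁻¹

At the optimum, C_{B,max}/C_{A0} = (k₁/k₂)^[k₂/(k₂−k₁)].
= (0.535/3.17)^(3.17/(3.17−0.535)) = (0.1688)^(1.203) = 0.1176.
C_{B,max} = 0.1176×4.31 = 0.507 mol·L⁻¹.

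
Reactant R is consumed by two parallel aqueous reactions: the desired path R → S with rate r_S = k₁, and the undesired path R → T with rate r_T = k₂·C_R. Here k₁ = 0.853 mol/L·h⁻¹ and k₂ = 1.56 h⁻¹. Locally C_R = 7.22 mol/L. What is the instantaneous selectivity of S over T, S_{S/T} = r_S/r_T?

0.0757

S_{S/T} = r_S/r_T = (k₁)/(k₂·C_R) = (k₁/k₂)·C_R⁻¹.
= (0.853) / (1.56×7.220) = 0.8530/11.26 = 0.0757.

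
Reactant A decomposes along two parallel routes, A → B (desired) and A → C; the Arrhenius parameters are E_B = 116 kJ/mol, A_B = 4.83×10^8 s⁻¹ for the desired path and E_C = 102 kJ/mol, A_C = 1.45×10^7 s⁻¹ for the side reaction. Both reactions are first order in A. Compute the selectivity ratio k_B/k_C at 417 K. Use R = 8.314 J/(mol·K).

With equal orders, S_{B/C} = k_B/k_C = (A_B/A_C)·exp[(E_C−E_B)/(RT)].
(E_C−E_B)/(RT) = (102−116)×10³/(8.314×417) = -14000/3467 = -4.038.
k_B/k_C = (4.83×10^8/1.45×10^7)·exp(-4.038) = 33.31 × 0.01763 = 0.587.

0.587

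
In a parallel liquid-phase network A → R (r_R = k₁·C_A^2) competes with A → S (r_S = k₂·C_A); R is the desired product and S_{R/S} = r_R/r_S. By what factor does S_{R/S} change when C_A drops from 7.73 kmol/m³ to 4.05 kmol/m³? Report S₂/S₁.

S_{R/S} = (k₁/k₂)·C_A, so S₂/S₁ = (C_{A,2}/C_{A,1}).
= 4.05/7.73 = 0.524.
Selectivity toward R falls as C_A falls — high-concentration operation is favoured.

0.524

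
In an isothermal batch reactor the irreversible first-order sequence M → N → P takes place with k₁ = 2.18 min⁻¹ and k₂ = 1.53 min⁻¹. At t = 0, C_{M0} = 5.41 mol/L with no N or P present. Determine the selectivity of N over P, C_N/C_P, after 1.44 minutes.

0.308

Solving the coupled first-order balances gives C_N(t) = [k₁/(k₂−k₁)]·C_{M0}·(e^(−k₁t) − e^(−k₂t)).
e^(−k₁t) = e^(−2.18×1.44) = e^(−3.139) = 0.04332; e^(−k₂t) = e^(−2.203) = 0.1104.
C_N = 2.18×5.41/(1.53−2.18) × (0.04332−0.1104) = (-18.14)×(-0.06713) = 1.218 mol/L.
C_M = C_{M0}e^(−k₁t) = 0.2343 mol/L, so C_P = C_{M0}−C_M−C_N = 3.958 mol/L; C_N/C_P = 0.308.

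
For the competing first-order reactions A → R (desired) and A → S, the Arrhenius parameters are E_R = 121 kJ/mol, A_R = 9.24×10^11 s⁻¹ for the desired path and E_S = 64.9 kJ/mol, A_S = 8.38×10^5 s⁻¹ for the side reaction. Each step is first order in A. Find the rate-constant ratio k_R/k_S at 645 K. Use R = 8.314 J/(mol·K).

31.6

k_R/k_S = (A_R/A_S)·exp[−(E_R−E_S)/(RT)] = (A_R/A_S)·exp[(E_S−E_R)/(RT)].
(E_S−E_R)/(RT) = (64.9−121)×10³/(8.314×645) = -56100/5363 = -10.46.
k_R/k_S = (9.24×10^11/8.38×10^5)·exp(-10.46) = 1.103×10^6 × 2.862×10^-5 = 31.6.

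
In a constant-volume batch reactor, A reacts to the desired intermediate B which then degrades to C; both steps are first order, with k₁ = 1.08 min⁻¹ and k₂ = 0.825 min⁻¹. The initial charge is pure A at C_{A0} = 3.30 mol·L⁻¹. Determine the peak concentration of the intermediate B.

At the optimum, C_{B,max}/C_{A0} = (k₁/k₂)^[k₂/(k₂−k₁)].
= (1.08/0.825)^(0.825/(0.825−1.08)) = (1.309)^(-3.235) = 0.4184.
C_{B,max} = 0.4184×3.30 = 1.38 mol·L⁻¹.

1.38 mol·L⁻¹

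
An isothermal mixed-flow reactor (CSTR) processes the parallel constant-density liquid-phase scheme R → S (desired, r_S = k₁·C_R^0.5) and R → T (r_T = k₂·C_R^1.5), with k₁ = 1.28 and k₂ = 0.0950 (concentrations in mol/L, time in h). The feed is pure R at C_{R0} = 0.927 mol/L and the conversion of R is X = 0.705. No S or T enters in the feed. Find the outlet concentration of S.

Exit C_R = C_{R0}(1−X) = 0.927×0.295 = 0.2735 mol/L.
In a CSTR the entire volume is at exit conditions, so r_S = 1.28×0.2735^0.5 = 0.6694 and r_T = 0.0950×0.2735^1.5 = 0.01359.
Fraction of consumed R going to S: r_S/(r_S+r_T) = 0.9801.
C_S = 0.9801·C_{R0}·X = 0.9801×0.927×0.705 = 0.641 mol/L.

0.641 mol/L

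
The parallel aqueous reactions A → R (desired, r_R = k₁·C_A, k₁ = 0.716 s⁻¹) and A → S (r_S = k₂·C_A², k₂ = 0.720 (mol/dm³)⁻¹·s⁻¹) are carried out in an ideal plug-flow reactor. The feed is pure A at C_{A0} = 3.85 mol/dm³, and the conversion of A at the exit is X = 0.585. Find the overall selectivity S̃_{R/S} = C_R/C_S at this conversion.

C_A = C_{A0}(1−X) = 1.598 mol/dm³.
Along a PFR/batch, dC_R/dC_A = −r_R/(r_R+r_S) = −k₁/(k₁+k₂·C_A).
Integrating from C_{A0} to C_A: C_R = (0.716/0.720)·ln[(0.716+0.720·3.85)/(0.716+0.720·1.60)] = 0.9944·ln(3.488/1.866) = 0.6219 mol/dm³.
C_S = (C_{A0}−C_A)−C_R = 1.630 mol/dm³; S̃_{R/S} = 0.6219/1.630 = 0.381.

0.381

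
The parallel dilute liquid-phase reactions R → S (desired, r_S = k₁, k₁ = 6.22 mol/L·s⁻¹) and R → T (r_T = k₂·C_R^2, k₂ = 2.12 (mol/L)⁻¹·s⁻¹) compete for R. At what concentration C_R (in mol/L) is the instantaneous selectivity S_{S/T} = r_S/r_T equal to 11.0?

0.516 mol/L

S_{S/T} = (k₁/k₂)·C_R^-2 ⇒ C_R = (S·k₂/k₁)^(-0.5).
= (11.0×2.12/6.22)^(-0.5) = (3.749)^(-0.5) = 0.516 mol/L.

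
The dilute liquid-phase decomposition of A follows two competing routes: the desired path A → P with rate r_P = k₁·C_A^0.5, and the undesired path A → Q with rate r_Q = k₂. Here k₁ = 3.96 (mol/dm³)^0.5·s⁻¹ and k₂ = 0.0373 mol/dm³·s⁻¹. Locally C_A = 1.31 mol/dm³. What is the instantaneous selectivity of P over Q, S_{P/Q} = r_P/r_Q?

122

S_{P/Q} = r_P/r_Q = (k₁·C_A^0.5)/(k₂) = (k₁/k₂)·C_A^0.5.
= (3.96×1.310^0.5) / (0.0373) = 4.532/0.03730 = 122.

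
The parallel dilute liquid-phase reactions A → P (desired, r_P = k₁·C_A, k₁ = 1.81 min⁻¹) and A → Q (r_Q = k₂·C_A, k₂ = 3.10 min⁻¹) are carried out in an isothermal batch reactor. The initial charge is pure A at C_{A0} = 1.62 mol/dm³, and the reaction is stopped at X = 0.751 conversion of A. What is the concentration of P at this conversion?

0.448 mol/dm³

C_A = C_{A0}(1−X) = 0.4034 mol/dm³.
Both paths are first order in A, so the instantaneous fraction to P is constant: dC_P/d(−C_A) = k₁/(k₁+k₂) = 0.3686.
C_P = 0.3686·(C_{A0}−C_A) = 0.3686×1.217 = 0.448 mol/dm³.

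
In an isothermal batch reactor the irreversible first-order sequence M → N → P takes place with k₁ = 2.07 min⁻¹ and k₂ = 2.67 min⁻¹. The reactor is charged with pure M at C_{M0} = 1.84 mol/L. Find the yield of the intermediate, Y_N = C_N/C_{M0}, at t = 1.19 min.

0.150

The intermediate concentration in a first-order A→B→C sequence is C_N = k₁C_{M0}(e^(−k₁t) − e^(−k₂t))/(k₂−k₁).
e^(−k₁t) = e^(−2.07×1.19) = e^(−2.463) = 0.08515; e^(−k₂t) = e^(−3.177) = 0.04170.
C_N = 2.07×1.84/(2.67−2.07) × (0.08515−0.04170) = 6.348×0.04346 = 0.2759 mol/L.
Y_N = C_N/C_{M0} = 0.2759/1.84 = 0.150.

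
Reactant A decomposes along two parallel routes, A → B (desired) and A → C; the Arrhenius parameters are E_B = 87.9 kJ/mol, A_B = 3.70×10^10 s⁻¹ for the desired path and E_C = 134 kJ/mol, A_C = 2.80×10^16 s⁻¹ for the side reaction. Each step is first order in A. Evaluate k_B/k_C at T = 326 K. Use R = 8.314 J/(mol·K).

With equal orders, S_{B/C} = k_B/k_C = (A_B/A_C)·exp[(E_C−E_B)/(RT)].
(E_C−E_B)/(RT) = (134−87.9)×10³/(8.314×326) = 46100/2710 = 17.01.
k_B/k_C = (3.70×10^10/2.80×10^16)·exp(17.01) = 1.321×10^-6 × 2.437×10^7 = 32.2.
Since E_B < E_C, lowering the temperature improves selectivity toward B.

32.2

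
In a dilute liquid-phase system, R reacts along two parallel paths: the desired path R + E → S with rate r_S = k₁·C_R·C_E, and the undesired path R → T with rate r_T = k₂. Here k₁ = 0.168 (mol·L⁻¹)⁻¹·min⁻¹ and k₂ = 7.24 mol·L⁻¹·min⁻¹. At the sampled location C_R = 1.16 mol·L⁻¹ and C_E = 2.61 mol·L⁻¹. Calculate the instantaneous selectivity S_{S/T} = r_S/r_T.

0.0703

S_{S/T} = r_S/r_T = (k₁·C_R·C_E)/(k₂) = (k₁/k₂)·C_R·C_E.
= (0.168×1.160×2.610) / (7.24) = 0.5086/7.240 = 0.0703.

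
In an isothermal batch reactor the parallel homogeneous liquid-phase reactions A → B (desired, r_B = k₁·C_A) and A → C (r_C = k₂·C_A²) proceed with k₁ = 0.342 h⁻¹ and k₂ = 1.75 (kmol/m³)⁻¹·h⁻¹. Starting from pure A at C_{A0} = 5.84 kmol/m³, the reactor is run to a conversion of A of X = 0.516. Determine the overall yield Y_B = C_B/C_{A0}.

C_A = C_{A0}(1−X) = 2.827 kmol/m³.
Along a PFR/batch, dC_B/dC_A = −r_B/(r_B+r_C) = −k₁/(k₁+k₂·C_A).
Integrating from C_{A0} to C_A: C_B = (0.342/1.75)·ln[(0.342+1.75·5.84)/(0.342+1.75·2.83)] = 0.1954·ln(10.56/5.288) = 0.1352 kmol/m³.
Y_B = C_B/C_{A0} = 0.1352/5.84 = 0.0231.

0.0231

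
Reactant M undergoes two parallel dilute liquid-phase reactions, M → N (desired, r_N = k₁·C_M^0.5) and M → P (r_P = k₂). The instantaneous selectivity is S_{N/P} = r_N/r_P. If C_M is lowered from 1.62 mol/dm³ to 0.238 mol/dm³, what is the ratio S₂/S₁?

S_{N/P} = (k₁/k₂)·C_M^0.5, so S₂/S₁ = (C_{M,2}/C_{M,1})^0.5.
= (0.238/1.62)^0.5 = (0.1469)^0.5 = 0.383.
Selectivity toward N falls as C_M falls — high-concentration operation is favoured.

0.383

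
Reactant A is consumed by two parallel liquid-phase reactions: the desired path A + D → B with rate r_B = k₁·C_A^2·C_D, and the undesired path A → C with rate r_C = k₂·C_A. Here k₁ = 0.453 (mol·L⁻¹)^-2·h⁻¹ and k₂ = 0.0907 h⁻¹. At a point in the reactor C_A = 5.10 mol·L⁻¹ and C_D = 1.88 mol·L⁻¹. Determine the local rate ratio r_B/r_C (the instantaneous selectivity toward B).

S_{B/C} = r_B/r_C = (k₁·C_A^2·C_D)/(k₂·C_A) = (k₁/k₂)·C_A·C_D.
= (0.453×5.100^2×1.880) / (0.0907×5.100) = 22.15/0.4626 = 47.9.
Since the desired path is higher order in A, keeping C_A high (PFR or concentrated feed) favours B.

47.9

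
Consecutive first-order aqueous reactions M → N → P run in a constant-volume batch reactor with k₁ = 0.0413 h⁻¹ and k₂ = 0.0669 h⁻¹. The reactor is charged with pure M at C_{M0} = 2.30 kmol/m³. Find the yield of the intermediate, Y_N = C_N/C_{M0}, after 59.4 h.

For first-order series with pure M initially, C_N(t) = k₁C_{M0}/(k₂−k₁)·(e^(−k₁t) − e^(−k₂t)).
e^(−k₁t) = e^(−0.0413×59.4) = e^(−2.453) = 0.08602; e^(−k₂t) = e^(−3.974) = 0.01880.
C_N = 0.0413×2.30/(0.0669−0.0413) × (0.08602−0.01880) = 3.711×0.06722 = 0.2494 kmol/m³.
Y_N = C_N/C_{M0} = 0.2494/2.30 = 0.108.

0.108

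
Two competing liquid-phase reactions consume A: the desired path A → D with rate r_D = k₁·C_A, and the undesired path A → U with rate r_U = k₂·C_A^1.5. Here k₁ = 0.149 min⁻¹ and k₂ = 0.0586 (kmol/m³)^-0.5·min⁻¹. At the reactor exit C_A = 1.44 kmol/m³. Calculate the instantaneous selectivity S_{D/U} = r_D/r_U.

S_{D/U} = r_D/r_U = (k₁·C_A)/(k₂·C_A^1.5) = (k₁/k₂)·C_A^-0.5.
= (0.149×1.440) / (0.0586×1.440^1.5) = 0.2146/0.1013 = 2.12.
The undesired path is higher order in A, so low C_A (CSTR or dilute feed) favours D.

2.12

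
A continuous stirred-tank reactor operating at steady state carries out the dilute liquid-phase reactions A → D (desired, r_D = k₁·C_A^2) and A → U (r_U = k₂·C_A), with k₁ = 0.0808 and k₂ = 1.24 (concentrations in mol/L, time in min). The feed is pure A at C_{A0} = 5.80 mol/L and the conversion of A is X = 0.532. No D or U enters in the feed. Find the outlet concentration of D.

0.464 mol/L

Exit C_A = C_{A0}(1−X) = 5.80×0.468 = 2.714 mol/L.
Rates in a CSTR are evaluated at the outlet concentration: r_D = 0.0808×2.714^2 = 0.5953, r_U = 1.24×2.714 = 3.366.
Fraction of consumed A going to D: r_D/(r_D+r_U) = 0.1503.
C_D = 0.1503·C_{A0}·X = 0.1503×5.80×0.532 = 0.464 mol/L.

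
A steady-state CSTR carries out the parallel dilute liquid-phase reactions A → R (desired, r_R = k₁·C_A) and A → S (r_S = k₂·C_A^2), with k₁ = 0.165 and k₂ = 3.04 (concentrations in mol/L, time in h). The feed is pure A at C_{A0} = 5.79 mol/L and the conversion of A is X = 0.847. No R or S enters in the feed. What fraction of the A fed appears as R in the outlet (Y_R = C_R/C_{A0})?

Exit C_A = C_{A0}(1−X) = 5.79×0.153 = 0.8859 mol/L.
A CSTR operates uniformly at the exit composition, giving r_R = 0.1462 and r_S = 2.386 (each k·C_A^n at C_A = 0.8859).
Fraction of consumed A going to R: r_R/(r_R+r_S) = 0.05773.
C_R = 0.05773·C_{A0}·X = 0.05773×5.79×0.847 = 0.283 mol/L; Y_R = C_R/C_{A0} = 0.0489.

0.0489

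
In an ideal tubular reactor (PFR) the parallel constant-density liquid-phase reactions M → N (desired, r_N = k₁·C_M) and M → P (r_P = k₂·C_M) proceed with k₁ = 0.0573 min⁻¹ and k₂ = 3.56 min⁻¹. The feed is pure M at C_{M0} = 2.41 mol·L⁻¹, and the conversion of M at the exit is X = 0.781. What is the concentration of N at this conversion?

0.0298 mol·L⁻¹

C_M = C_{M0}(1−X) = 0.5278 mol·L⁻¹.
Both paths are first order in M, so the instantaneous fraction to N is constant: dC_N/d(−C_M) = k₁/(k₁+k₂) = 0.01584.
C_N = 0.01584·(C_{M0}−C_M) = 0.01584×1.882 = 0.0298 mol·L⁻¹.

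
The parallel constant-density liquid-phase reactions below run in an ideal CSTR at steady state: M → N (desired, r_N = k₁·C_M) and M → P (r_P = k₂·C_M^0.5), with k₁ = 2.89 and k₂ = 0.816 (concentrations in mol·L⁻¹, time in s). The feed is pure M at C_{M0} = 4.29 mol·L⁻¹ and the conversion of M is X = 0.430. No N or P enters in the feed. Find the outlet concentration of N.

Exit C_M = C_{M0}(1−X) = 4.29×0.570 = 2.445 mol·L⁻¹.
A CSTR operates uniformly at the exit composition, giving r_N = 7.067 and r_P = 1.276 (each k·C_M^n at C_M = 2.445).
Fraction of consumed M going to N: r_N/(r_N+r_P) = 0.8471.
C_N = 0.8471·C_{M0}·X = 0.8471×4.29×0.430 = 1.56 mol·L⁻¹.

1.56 mol·L⁻¹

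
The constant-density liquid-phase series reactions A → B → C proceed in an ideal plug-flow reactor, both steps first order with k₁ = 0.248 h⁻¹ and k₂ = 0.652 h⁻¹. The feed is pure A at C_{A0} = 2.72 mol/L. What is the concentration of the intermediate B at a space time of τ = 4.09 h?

For first-order series with pure A initially, C_B(τ) = k₁C_{A0}/(k₂−k₁)·(e^(−k₁τ) − e^(−k₂τ)).
e^(−k₁τ) = e^(−0.248×4.09) = e^(−1.014) = 0.3626; e^(−k₂τ) = e^(−2.667) = 0.06948.
C_B = 0.248×2.72/(0.652−0.248) × (0.3626−0.06948) = 1.670×0.2932 = 0.4895 mol/L.

0.490 mol/L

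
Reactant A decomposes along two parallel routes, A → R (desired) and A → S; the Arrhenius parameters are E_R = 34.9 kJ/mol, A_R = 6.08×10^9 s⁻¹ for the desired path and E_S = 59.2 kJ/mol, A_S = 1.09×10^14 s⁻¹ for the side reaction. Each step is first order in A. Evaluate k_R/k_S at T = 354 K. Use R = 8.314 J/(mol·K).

0.215

With equal orders, S_{R/S} = k_R/k_S = (A_R/A_S)·exp[(E_S−E_R)/(RT)].
(E_S−E_R)/(RT) = (59.2−34.9)×10³/(8.314×354) = 24300/2943 = 8.256.
k_R/k_S = (6.08×10^9/1.09×10^14)·exp(8.256) = 5.578×10^-5 × 3852 = 0.215.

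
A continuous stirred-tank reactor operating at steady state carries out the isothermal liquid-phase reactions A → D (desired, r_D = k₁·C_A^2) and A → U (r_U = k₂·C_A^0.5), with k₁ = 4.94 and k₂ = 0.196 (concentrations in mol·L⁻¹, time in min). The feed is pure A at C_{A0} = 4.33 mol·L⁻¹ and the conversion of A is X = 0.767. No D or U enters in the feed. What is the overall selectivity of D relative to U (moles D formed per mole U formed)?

Exit C_A = C_{A0}(1−X) = 4.33×0.233 = 1.009 mol·L⁻¹.
A CSTR operates uniformly at the exit composition, giving r_D = 5.028 and r_U = 0.1969 (each k·C_A^n at C_A = 1.009).
Overall selectivity = C_D/C_U = r_Dτ/(r_Uτ) = r_D/r_U = 25.5.

25.5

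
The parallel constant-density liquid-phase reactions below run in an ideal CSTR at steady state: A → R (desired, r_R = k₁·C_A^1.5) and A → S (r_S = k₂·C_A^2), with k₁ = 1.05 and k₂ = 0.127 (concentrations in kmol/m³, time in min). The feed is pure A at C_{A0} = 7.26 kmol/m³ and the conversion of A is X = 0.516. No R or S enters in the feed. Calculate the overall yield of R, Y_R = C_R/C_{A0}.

Exit C_A = C_{A0}(1−X) = 7.26×0.484 = 3.514 kmol/m³.
In a CSTR the entire volume is at exit conditions, so r_R = 1.05×3.514^1.5 = 6.916 and r_S = 0.127×3.514^2 = 1.568.
Fraction of consumed A going to R: r_R/(r_R+r_S) = 0.8152.
C_R = 0.8152·C_{A0}·X = 0.8152×7.26×0.516 = 3.05 kmol/m³; Y_R = C_R/C_{A0} = 0.421.

0.421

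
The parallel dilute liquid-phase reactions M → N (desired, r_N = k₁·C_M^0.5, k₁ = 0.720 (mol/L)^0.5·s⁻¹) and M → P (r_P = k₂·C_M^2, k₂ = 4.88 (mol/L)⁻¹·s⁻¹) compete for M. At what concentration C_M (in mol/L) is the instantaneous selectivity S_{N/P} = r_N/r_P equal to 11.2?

S_{N/P} = (k₁/k₂)·C_M^-1.5 ⇒ C_M = (S·k₂/k₁)^(1/(-1.5)).
= (11.2×4.88/0.720)^(-0.6667) = (75.91)^(-0.6667) = 0.0558 mol/L.

0.0558 mol/L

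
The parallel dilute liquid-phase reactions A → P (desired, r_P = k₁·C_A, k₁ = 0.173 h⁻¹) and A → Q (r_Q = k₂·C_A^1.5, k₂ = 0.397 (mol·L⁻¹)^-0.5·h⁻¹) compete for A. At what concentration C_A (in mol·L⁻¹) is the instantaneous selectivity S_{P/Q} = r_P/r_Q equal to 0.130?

S_{P/Q} = (k₁/k₂)·C_A^-0.5 ⇒ C_A = (S·k₂/k₁)^(-2).
= (0.130×0.397/0.173)^(-2) = (0.2983)^(-2) = 11.2 mol·L⁻¹.

11.2 mol·L⁻¹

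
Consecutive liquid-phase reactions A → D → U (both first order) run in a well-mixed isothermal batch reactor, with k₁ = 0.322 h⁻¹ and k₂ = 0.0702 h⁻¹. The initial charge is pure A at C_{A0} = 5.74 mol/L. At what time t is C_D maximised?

6.05 h

For first-order series the maximum of C_D occurs at t_opt = ln(k₂/k₁)/(k₂−k₁).
= ln(0.0702/0.322)/(0.0702−0.322) = ln(0.2180)/-0.2518 = -1.523/-0.2518 = 6.05 h.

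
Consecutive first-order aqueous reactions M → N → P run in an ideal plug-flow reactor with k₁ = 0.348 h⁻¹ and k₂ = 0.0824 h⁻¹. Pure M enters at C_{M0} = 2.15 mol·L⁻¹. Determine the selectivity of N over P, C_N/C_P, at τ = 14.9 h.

The intermediate concentration in a first-order A→B→C sequence is C_N = k₁C_{M0}(e^(−k₁τ) − e^(−k₂τ))/(k₂−k₁).
e^(−k₁τ) = e^(−0.348×14.9) = e^(−5.185) = 0.005599; e^(−k₂τ) = e^(−1.228) = 0.2929.
C_N = 0.348×2.15/(0.0824−0.348) × (0.005599−0.2929) = (-2.817)×(-0.2873) = 0.8095 mol·L⁻¹.
C_M = C_{M0}e^(−k₁τ) = 0.01204 mol·L⁻¹, so C_P = C_{M0}−C_M−C_N = 1.328 mol·L⁻¹; C_N/C_P = 0.609.

0.609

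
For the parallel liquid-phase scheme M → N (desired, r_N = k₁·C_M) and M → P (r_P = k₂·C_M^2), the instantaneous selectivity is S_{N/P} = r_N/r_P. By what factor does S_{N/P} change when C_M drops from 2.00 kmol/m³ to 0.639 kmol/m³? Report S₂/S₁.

3.13

S_{N/P} = (k₁/k₂)·C_M⁻¹, so S₂/S₁ = (C_{M,2}/C_{M,1})⁻¹.
= 2.00/0.639 = 3.13.
Selectivity toward N rises as C_M falls — low-concentration operation is favoured.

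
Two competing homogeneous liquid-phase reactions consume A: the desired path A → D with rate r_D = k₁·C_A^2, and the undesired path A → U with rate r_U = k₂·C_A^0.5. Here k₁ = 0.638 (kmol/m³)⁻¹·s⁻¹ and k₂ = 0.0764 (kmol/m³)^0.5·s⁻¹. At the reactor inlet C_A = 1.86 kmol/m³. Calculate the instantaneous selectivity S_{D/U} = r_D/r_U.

S_{D/U} = r_D/r_U = (k₁·C_A^2)/(k₂·C_A^0.5) = (k₁/k₂)·C_A^1.5.
= (0.638×1.860^2) / (0.0764×1.860^0.5) = 2.207/0.1042 = 21.2.

21.2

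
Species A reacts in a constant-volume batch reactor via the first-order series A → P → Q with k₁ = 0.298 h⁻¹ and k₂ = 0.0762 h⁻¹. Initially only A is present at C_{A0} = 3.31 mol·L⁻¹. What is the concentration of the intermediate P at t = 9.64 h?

1.88 mol·L⁻¹

The intermediate concentration in a first-order A→B→C sequence is C_P = k₁C_{A0}(e^(−k₁t) − e^(−k₂t))/(k₂−k₁).
e^(−k₁t) = e^(−0.298×9.64) = e^(−2.873) = 0.05654; e^(−k₂t) = e^(−0.7346) = 0.4797.
C_P = 0.298×3.31/(0.0762−0.298) × (0.05654−0.4797) = (-4.447)×(-0.4232) = 1.882 mol·L⁻¹.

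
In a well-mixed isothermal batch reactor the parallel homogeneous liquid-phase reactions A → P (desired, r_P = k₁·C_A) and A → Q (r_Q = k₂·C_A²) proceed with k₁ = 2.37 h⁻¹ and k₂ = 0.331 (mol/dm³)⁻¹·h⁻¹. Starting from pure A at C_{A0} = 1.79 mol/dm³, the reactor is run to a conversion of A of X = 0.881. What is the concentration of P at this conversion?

C_A = C_{A0}(1−X) = 0.2130 mol/dm³.
Along a PFR/batch, dC_P/dC_A = −r_P/(r_P+r_Q) = −k₁/(k₁+k₂·C_A).
Integrating from C_{A0} to C_A: C_P = (2.37/0.331)·ln[(2.37+0.331·1.79)/(2.37+0.331·0.213)] = 7.160·ln(2.962/2.441) = 1.388 mol/dm³.

1.39 mol/dm³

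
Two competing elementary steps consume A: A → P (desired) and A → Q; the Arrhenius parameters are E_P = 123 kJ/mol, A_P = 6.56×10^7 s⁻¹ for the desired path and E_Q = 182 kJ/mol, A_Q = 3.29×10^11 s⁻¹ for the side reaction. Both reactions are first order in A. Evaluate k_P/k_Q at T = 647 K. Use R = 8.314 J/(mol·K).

11.6

k_P/k_Q = (A_P/A_Q)·exp[−(E_P−E_Q)/(RT)] = (A_P/A_Q)·exp[(E_Q−E_P)/(RT)].
(E_Q−E_P)/(RT) = (182−123)×10³/(8.314×647) = 59000/5379 = 10.97.
k_P/k_Q = (6.56×10^7/3.29×10^11)·exp(10.97) = 1.994×10^-4 × 58004 = 11.6.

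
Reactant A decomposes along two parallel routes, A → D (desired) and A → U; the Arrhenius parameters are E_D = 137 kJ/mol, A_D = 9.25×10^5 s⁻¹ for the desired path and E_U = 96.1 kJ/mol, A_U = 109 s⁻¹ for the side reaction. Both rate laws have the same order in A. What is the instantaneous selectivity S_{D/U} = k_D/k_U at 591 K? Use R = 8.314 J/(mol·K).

Since both paths have the same order in A, the concentration cancels and S_{D/U} = k_D/k_U = (A_D/A_U)·exp[(E_U−E_D)/(RT)].
(E_U−E_D)/(RT) = (96.1−137)×10³/(8.314×591) = -40900/4914 = -8.324.
k_D/k_U = (9.25×10^5/109)·exp(-8.324) = 8486 × 2.427×10^-4 = 2.06.
Since E_D > E_U, raising the temperature improves selectivity toward D.

2.06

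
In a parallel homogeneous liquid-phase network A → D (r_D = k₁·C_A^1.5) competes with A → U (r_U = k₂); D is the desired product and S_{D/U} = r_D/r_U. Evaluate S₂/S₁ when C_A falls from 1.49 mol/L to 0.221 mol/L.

0.0571

S_{D/U} = (k₁/k₂)·C_A^1.5, so S₂/S₁ = (C_{A,2}/C_{A,1})^1.5.
= (0.221/1.49)^1.5 = (0.1483)^1.5 = 0.0571.
Selectivity toward D falls as C_A falls — high-concentration operation is favoured.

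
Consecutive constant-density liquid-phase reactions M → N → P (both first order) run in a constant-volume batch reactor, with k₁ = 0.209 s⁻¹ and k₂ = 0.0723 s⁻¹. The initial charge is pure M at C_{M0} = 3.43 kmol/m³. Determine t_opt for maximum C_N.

For first-order series the maximum of C_N occurs at t_opt = ln(k₂/k₁)/(k₂−k₁).
= ln(0.0723/0.209)/(0.0723−0.209) = ln(0.3459)/-0.1367 = -1.062/-0.1367 = 7.77 s.

7.77 s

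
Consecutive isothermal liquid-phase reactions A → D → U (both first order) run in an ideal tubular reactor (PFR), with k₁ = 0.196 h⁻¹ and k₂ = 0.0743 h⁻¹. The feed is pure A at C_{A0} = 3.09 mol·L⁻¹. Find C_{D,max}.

1.71 mol·L⁻¹

For a first-order series the maximum intermediate yield is C_{D,max}/C_{A0} = (k₁/k₂)^[k₂/(k₂−k₁)].
= (0.196/0.0743)^(0.0743/(0.0743−0.196)) = (2.638)^(-0.6105) = 0.5531.
C_{D,max} = 0.5531×3.09 = 1.71 mol·L⁻¹.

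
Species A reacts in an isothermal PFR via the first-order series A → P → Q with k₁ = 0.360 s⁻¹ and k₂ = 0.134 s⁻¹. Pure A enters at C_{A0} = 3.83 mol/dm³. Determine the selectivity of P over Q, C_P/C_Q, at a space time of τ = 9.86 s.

0.641

For first-order series with pure A initially, C_P(τ) = k₁C_{A0}/(k₂−k₁)·(e^(−k₁τ) − e^(−k₂τ)).
e^(−k₁τ) = e^(−0.360×9.86) = e^(−3.550) = 0.02874; e^(−k₂τ) = e^(−1.321) = 0.2668.
C_P = 0.360×3.83/(0.134−0.360) × (0.02874−0.2668) = (-6.101)×(-0.2381) = 1.452 mol/dm³.
C_A = C_{A0}e^(−k₁τ) = 0.1101 mol/dm³, so C_Q = C_{A0}−C_A−C_P = 2.268 mol/dm³; C_P/C_Q = 0.641.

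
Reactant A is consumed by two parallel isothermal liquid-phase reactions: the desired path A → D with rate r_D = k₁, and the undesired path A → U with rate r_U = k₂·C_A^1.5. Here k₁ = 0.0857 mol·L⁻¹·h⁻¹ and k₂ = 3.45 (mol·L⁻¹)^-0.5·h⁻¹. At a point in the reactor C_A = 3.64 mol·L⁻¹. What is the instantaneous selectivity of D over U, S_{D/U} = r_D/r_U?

S_{D/U} = r_D/r_U = (k₁)/(k₂·C_A^1.5) = (k₁/k₂)·C_A^-1.5.
= (0.0857) / (3.45×3.640^1.5) = 0.08570/23.96 = 0.00358.
The undesired path is higher order in A, so low C_A (CSTR or dilute feed) favours D.

0.00358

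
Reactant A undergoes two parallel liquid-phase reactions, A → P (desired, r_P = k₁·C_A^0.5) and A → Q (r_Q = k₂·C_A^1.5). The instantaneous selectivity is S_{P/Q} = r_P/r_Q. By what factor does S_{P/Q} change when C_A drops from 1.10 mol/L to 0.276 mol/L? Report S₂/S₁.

3.99

S_{P/Q} = (k₁/k₂)·C_A⁻¹, so S₂/S₁ = (C_{A,2}/C_{A,1})⁻¹.
= 1.10/0.276 = 3.99.
Selectivity toward P rises as C_A falls — low-concentration operation is favoured.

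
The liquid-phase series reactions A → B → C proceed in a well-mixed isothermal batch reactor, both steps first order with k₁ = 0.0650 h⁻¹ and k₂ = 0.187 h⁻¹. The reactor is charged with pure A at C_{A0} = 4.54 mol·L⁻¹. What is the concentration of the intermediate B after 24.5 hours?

0.467 mol·L⁻¹

For first-order series with pure A initially, C_B(t) = k₁C_{A0}/(k₂−k₁)·(e^(−k₁t) − e^(−k₂t)).
e^(−k₁t) = e^(−0.0650×24.5) = e^(−1.593) = 0.2034; e^(−k₂t) = e^(−4.582) = 0.01024.
C_B = 0.0650×4.54/(0.187−0.0650) × (0.2034−0.01024) = 2.419×0.1932 = 0.4673 mol·L⁻¹.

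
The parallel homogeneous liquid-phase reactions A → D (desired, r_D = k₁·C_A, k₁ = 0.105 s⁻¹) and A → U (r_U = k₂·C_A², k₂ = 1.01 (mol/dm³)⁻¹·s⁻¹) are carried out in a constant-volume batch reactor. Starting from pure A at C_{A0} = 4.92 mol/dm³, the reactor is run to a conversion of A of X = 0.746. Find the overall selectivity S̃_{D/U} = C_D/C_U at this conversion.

0.0386

C_A = C_{A0}(1−X) = 1.250 mol/dm³.
Along a PFR/batch, dC_D/dC_A = −r_D/(r_D+r_U) = −k₁/(k₁+k₂·C_A).
Integrating from C_{A0} to C_A: C_D = (0.105/1.01)·ln[(0.105+1.01·4.92)/(0.105+1.01·1.25)] = 0.1040·ln(5.074/1.367) = 0.1363 mol/dm³.
C_U = (C_{A0}−C_A)−C_D = 3.534 mol/dm³; S̃_{D/U} = 0.1363/3.534 = 0.0386.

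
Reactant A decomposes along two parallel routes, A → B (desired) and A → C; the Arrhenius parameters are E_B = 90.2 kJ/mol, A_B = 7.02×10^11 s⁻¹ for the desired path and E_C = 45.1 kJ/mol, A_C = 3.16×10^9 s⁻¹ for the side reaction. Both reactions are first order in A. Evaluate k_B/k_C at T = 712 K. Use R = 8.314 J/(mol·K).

With equal orders, S_{B/C} = k_B/k_C = (A_B/A_C)·exp[(E_C−E_B)/(RT)].
(E_C−E_B)/(RT) = (45.1−90.2)×10³/(8.314×712) = -45100/5920 = -7.619.
k_B/k_C = (7.02×10^11/3.16×10^9)·exp(-7.619) = 222.2 × 4.911×10^-4 = 0.109.

0.109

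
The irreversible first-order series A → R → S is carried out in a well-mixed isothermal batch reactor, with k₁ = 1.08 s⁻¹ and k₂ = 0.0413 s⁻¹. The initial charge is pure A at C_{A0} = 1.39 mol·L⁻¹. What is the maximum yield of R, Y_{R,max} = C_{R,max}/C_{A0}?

0.878

For a first-order series the maximum intermediate yield is C_{R,max}/C_{A0} = (k₁/k₂)^[k₂/(k₂−k₁)].
= (1.08/0.0413)^(0.0413/(0.0413−1.08)) = (26.15)^(-0.03976) = 0.8783.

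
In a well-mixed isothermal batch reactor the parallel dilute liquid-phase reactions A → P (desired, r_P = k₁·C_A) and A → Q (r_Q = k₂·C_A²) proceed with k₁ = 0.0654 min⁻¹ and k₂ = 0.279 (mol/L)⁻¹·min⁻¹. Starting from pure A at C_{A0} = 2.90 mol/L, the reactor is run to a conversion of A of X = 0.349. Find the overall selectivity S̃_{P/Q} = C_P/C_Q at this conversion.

C_A = C_{A0}(1−X) = 1.888 mol/L.
Along a PFR/batch, dC_P/dC_A = −r_P/(r_P+r_Q) = −k₁/(k₁+k₂·C_A).
Integrating from C_{A0} to C_A: C_P = (0.0654/0.279)·ln[(0.0654+0.279·2.90)/(0.0654+0.279·1.89)] = 0.2344·ln(0.8745/0.5921) = 0.09140 mol/L.
C_Q = (C_{A0}−C_A)−C_P = 0.9207 mol/L; S̃_{P/Q} = 0.09140/0.9207 = 0.0993.

0.0993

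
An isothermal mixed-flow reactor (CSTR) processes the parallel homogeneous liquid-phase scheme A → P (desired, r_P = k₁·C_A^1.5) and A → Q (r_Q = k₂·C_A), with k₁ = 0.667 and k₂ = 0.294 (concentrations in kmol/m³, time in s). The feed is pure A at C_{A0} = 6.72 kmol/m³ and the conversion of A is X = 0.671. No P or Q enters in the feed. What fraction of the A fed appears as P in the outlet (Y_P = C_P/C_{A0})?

Exit C_A = C_{A0}(1−X) = 6.72×0.329 = 2.211 kmol/m³.
Rates in a CSTR are evaluated at the outlet concentration: r_P = 0.667×2.211^1.5 = 2.193, r_Q = 0.294×2.211 = 0.6500.
Fraction of consumed A going to P: r_P/(r_P+r_Q) = 0.7713.
C_P = 0.7713·C_{A0}·X = 0.7713×6.72×0.671 = 3.48 kmol/m³; Y_P = C_P/C_{A0} = 0.518.

0.518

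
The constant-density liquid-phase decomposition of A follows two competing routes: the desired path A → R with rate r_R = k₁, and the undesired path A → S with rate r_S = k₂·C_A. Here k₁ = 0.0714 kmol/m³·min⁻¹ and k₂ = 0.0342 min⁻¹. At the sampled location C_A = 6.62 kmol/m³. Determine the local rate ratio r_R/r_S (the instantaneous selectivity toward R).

0.315

S_{R/S} = r_R/r_S = (k₁)/(k₂·C_A) = (k₁/k₂)·C_A⁻¹.
= (0.0714) / (0.0342×6.620) = 0.07140/0.2264 = 0.315.
The undesired path is higher order in A, so low C_A (CSTR or dilute feed) favours R.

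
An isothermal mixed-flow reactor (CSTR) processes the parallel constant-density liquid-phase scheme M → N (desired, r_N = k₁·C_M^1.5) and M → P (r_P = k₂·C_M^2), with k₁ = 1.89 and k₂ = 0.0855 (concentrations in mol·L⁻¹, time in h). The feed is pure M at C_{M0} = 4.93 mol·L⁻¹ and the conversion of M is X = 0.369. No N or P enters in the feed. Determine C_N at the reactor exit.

Exit C_M = C_{M0}(1−X) = 4.93×0.631 = 3.111 mol·L⁻¹.
In a CSTR the entire volume is at exit conditions, so r_N = 1.89×3.111^1.5 = 10.37 and r_P = 0.0855×3.111^2 = 0.8274.
Fraction of consumed M going to N: r_N/(r_N+r_P) = 0.9261.
C_N = 0.9261·C_{M0}·X = 0.9261×4.93×0.369 = 1.68 mol·L⁻¹.

1.68 mol·L⁻¹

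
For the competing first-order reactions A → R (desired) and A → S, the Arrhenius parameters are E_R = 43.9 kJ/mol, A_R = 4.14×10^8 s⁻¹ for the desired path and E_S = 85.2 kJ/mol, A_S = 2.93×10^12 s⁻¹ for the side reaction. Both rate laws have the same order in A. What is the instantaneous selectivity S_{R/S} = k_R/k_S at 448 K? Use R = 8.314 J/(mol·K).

With equal orders, S_{R/S} = k_R/k_S = (A_R/A_S)·exp[(E_S−E_R)/(RT)].
(E_S−E_R)/(RT) = (85.2−43.9)×10³/(8.314×448) = 41300/3725 = 11.09.
k_R/k_S = (4.14×10^8/2.93×10^12)·exp(11.09) = 1.413×10^-4 × 65397 = 9.24.
Since E_R < E_S, lowering the temperature improves selectivity toward R.

9.24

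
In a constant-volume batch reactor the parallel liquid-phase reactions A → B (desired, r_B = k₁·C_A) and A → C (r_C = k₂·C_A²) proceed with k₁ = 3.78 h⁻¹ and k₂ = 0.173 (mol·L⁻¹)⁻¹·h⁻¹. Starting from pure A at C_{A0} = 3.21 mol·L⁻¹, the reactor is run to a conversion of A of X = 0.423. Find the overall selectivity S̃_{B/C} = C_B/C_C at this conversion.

8.65

C_A = C_{A0}(1−X) = 1.852 mol·L⁻¹.
Along a PFR/batch, dC_B/dC_A = −r_B/(r_B+r_C) = −k₁/(k₁+k₂·C_A).
Integrating from C_{A0} to C_A: C_B = (3.78/0.173)·ln[(3.78+0.173·3.21)/(3.78+0.173·1.85)] = 21.85·ln(4.335/4.100) = 1.217 mol·L⁻¹.
C_C = (C_{A0}−C_A)−C_B = 0.1406 mol·L⁻¹; S̃_{B/C} = 1.217/0.1406 = 8.65.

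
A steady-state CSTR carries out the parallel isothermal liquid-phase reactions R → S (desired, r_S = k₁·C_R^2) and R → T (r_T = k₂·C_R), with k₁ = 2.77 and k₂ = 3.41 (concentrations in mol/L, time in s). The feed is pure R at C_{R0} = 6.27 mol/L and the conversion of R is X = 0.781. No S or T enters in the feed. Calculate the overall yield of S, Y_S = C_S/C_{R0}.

Exit C_R = C_{R0}(1−X) = 6.27×0.219 = 1.373 mol/L.
Rates in a CSTR are evaluated at the outlet concentration: r_S = 2.77×1.373^2 = 5.223, r_T = 3.41×1.373 = 4.682.
Fraction of consumed R going to S: r_S/(r_S+r_T) = 0.5273.
C_S = 0.5273·C_{R0}·X = 0.5273×6.27×0.781 = 2.58 mol/L; Y_S = C_S/C_{R0} = 0.412.

0.412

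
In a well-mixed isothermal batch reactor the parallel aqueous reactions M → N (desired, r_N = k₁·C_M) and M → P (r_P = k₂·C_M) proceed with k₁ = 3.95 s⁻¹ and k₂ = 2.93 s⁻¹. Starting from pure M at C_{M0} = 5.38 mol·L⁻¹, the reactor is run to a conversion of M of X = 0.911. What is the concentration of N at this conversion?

2.81 mol·L⁻¹

C_M = C_{M0}(1−X) = 0.4788 mol·L⁻¹.
Both paths are first order in M, so the instantaneous fraction to N is constant: dC_N/d(−C_M) = k₁/(k₁+k₂) = 0.5741.
C_N = 0.5741·(C_{M0}−C_M) = 0.5741×4.901 = 2.81 mol·L⁻¹.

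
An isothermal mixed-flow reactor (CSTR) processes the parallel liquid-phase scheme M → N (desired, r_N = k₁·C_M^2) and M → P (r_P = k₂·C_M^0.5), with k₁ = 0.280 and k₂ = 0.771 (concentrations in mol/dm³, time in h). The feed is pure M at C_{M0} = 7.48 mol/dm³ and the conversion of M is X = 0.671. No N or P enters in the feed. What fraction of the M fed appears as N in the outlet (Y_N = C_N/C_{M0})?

0.392

Exit C_M = C_{M0}(1−X) = 7.48×0.329 = 2.461 mol/dm³.
In a CSTR the entire volume is at exit conditions, so r_N = 0.280×2.461^2 = 1.696 and r_P = 0.771×2.461^0.5 = 1.209.
Fraction of consumed M going to N: r_N/(r_N+r_P) = 0.5837.
C_N = 0.5837·C_{M0}·X = 0.5837×7.48×0.671 = 2.93 mol/dm³; Y_N = C_N/C_{M0} = 0.392.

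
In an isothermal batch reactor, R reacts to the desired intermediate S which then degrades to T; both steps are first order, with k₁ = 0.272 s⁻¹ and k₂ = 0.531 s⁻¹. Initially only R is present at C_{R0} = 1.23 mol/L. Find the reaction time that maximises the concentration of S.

The intermediate peaks when r₁ = r₂, i.e. k₁e^(−k₁t) = k₂e^(−k₂t), giving t_opt = ln(k₂/k₁)/(k₂−k₁).
= ln(0.531/0.272)/(0.531−0.272) = ln(1.952)/0.2590 = 0.6690/0.2590 = 2.58 s.

2.58 s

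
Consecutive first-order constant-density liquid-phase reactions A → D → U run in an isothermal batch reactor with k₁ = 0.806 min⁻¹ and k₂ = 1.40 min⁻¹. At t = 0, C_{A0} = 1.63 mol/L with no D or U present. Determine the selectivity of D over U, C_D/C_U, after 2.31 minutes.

The intermediate concentration in a first-order A→B→C sequence is C_D = k₁C_{A0}(e^(−k₁t) − e^(−k₂t))/(k₂−k₁).
e^(−k₁t) = e^(−0.806×2.31) = e^(−1.862) = 0.1554; e^(−k₂t) = e^(−3.234) = 0.03940.
C_D = 0.806×1.63/(1.40−0.806) × (0.1554−0.03940) = 2.212×0.1160 = 0.2565 mol/L.
C_A = C_{A0}e^(−k₁t) = 0.2533 mol/L, so C_U = C_{A0}−C_A−C_D = 1.120 mol/L; C_D/C_U = 0.229.

0.229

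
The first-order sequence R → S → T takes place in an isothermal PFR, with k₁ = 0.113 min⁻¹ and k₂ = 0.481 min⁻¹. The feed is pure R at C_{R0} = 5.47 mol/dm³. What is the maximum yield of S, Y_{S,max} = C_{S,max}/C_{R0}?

0.151

For a first-order series the maximum intermediate yield is C_{S,max}/C_{R0} = (k₁/k₂)^[k₂/(k₂−k₁)].
= (0.113/0.481)^(0.481/(0.481−0.113)) = (0.2349)^(1.307) = 0.1506.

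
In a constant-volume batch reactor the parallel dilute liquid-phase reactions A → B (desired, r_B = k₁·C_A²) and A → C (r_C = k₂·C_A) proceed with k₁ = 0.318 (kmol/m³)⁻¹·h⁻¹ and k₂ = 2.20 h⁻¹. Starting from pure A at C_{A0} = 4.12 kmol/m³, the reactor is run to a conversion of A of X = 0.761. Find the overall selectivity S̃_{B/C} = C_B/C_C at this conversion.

C_A = C_{A0}(1−X) = 0.9847 kmol/m³.
Along a PFR/batch, dC_C/dC_A = −r_C/(r_B+r_C) = −k₂/(k₂+k₁·C_A).
Integrating from C_{A0} to C_A: C_C = (2.20/0.318)·ln[(2.20+0.318·4.12)/(2.20+0.318·0.985)] = 6.918·ln(3.510/2.513) = 2.312 kmol/m³.
Then C_B = (C_{A0}−C_A) − C_C = 3.135 − 2.312 = 0.8237 kmol/m³.
S̃_{B/C} = C_B/C_C = 0.8237/2.312 = 0.356.

0.356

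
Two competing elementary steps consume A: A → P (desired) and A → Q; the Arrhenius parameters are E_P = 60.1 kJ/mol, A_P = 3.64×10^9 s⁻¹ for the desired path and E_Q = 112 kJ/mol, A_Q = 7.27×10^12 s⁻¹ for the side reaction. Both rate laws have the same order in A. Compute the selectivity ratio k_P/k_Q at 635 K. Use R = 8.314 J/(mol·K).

9.31

With equal orders, S_{P/Q} = k_P/k_Q = (A_P/A_Q)·exp[(E_Q−E_P)/(RT)].
(E_Q−E_P)/(RT) = (112−60.1)×10³/(8.314×635) = 51900/5279 = 9.831.
k_P/k_Q = (3.64×10^9/7.27×10^12)·exp(9.831) = 5.007×10^-4 × 18596 = 9.31.
Since E_P < E_Q, lowering the temperature improves selectivity toward P.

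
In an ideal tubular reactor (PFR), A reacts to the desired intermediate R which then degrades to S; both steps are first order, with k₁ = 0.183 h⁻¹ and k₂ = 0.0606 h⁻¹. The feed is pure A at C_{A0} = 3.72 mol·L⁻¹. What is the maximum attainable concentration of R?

2.15 mol·L⁻¹

Evaluating C_R at τ_opt = ln(k₂/k₁)/(k₂−k₁) gives C_{R,max}/C_{A0} = (k₁/k₂)^[k₂/(k₂−k₁)].
= (0.183/0.0606)^(0.0606/(0.0606−0.183)) = (3.020)^(-0.4951) = 0.5786.
C_{R,max} = 0.5786×3.72 = 2.15 mol·L⁻¹.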